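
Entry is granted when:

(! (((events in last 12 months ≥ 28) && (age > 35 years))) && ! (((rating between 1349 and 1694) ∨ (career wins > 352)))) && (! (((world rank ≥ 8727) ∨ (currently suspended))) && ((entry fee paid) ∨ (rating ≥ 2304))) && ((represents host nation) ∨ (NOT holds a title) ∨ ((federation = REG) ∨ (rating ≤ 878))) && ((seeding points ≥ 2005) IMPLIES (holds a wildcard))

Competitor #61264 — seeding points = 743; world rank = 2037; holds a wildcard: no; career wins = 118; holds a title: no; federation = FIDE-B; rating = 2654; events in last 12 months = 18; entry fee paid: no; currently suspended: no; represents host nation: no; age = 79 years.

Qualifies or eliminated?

Atomic conditions:
  events in last 12 months ≥ 28: 18 ≥ 28 is false
  age > 35 years: 79 > 35 is true
  rating between 1349 and 1694: 2654 in [1349, 1694] is false
  career wins > 352: 118 > 352 is false
  world rank ≥ 8727: 2037 ≥ 8727 is false
  currently suspended: no → false
  entry fee paid: no → false
  rating ≥ 2304: 2654 ≥ 2304 is true
  represents host nation: no → false
  NOT holds a title: no → true
  federation = REG: FIDE-B == REG is false
  rating ≤ 878: 2654 ≤ 878 is false
  seeding points ≥ 2005: 743 ≥ 2005 is false
  holds a wildcard: no → false
Combine:
[1.1.1] false AND true = false
[1.1] NOT false = true
[1.2.1] false OR false = false
[1.2] NOT false = true
[1] true AND true = true
[2.1.1] false OR false = false
[2.1] NOT false = true
[2.2] false OR true = true
[2] true AND true = true
[3.3] false OR false = false
[3] false OR true OR false = true
[4] false → false (antecedent false ⇒ implication holds) = true
[root] true AND true AND true AND true = true
Overall: true → qualifies

Qualifies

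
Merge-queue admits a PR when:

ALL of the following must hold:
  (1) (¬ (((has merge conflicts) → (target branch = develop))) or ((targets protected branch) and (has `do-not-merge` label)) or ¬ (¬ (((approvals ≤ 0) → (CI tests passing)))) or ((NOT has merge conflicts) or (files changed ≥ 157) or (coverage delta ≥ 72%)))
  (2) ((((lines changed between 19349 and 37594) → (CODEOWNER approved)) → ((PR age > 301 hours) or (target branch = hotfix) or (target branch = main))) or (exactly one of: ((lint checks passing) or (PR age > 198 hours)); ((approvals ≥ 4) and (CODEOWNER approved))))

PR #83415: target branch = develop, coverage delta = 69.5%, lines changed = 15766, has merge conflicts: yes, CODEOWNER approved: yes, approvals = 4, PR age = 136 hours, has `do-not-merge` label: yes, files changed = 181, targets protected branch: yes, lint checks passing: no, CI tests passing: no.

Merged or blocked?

Atomic conditions:
  has merge conflicts: yes → true
  target branch = develop: develop == develop is true
  targets protected branch: yes → true
  has `do-not-merge` label: yes → true
  approvals ≤ 0: 4 ≤ 0 is false
  CI tests passing: no → false
  NOT has merge conflicts: yes → false
  files changed ≥ 157: 181 ≥ 157 is true
  coverage delta ≥ 72%: 69.5 ≥ 72 is false
  lines changed between 19349 and 37594: 15766 in [19349, 37594] is false
  CODEOWNER approved: yes → true
  PR age > 301 hours: 136 > 301 is false
  target branch = hotfix: develop == hotfix is false
  target branch = main: develop == main is false
  lint checks passing: no → false
  PR age > 198 hours: 136 > 198 is false
  approvals ≥ 4: 4 ≥ 4 is true
Combine:
[1.1.1] true → true = true
[1.1] NOT true = false
[1.2] true AND true = true
[1.3.1.1] false → false (antecedent false ⇒ implication holds) = true
[1.3.1] NOT true = false
[1.3] NOT false = true
[1.4] false OR true OR false = true
[1] false OR true OR true OR true = true
[2.1.1] false → true (antecedent false ⇒ implication holds) = true
[2.1.2] false OR false OR false = false
[2.1] true → false = false
[2.2.1] false OR false = false
[2.2.2] true AND true = true
[2.2] exactly-one(false, true) = true
[2] false OR true = true
[root] true AND true = true
Overall: true → merged

Merged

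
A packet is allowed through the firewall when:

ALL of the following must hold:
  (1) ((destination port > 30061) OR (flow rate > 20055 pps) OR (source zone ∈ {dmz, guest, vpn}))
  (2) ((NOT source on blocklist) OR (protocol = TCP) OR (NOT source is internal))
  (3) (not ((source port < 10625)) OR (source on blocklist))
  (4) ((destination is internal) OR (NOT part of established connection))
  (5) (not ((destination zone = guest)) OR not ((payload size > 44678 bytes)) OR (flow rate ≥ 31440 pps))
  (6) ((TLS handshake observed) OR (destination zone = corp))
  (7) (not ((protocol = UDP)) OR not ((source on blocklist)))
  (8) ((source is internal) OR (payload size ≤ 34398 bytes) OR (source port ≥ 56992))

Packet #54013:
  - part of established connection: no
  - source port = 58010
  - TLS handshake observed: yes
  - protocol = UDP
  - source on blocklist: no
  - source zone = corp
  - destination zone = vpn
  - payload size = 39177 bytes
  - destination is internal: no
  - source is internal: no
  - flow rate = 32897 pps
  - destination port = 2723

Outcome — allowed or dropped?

Atomic conditions:
  destination port > 30061: 2723 > 30061 is false
  flow rate > 20055 pps: 32897 > 20055 is true
  source zone ∈ {dmz, guest, vpn}: corp is not in the set → false
  NOT source on blocklist: no → true
  protocol = TCP: UDP == TCP is false
  NOT source is internal: no → true
  source port < 10625: 58010 < 10625 is false
  source on blocklist: no → false
  destination is internal: no → false
  NOT part of established connection: no → true
  destination zone = guest: vpn == guest is false
  payload size > 44678 bytes: 39177 > 44678 is false
  flow rate ≥ 31440 pps: 32897 ≥ 31440 is true
  TLS handshake observed: yes → true
  destination zone = corp: vpn == corp is false
  protocol = UDP: UDP == UDP is true
  source is internal: no → false
  payload size ≤ 34398 bytes: 39177 ≤ 34398 is false
  source port ≥ 56992: 58010 ≥ 56992 is true
Combine:
[1] false OR true OR false = true
[2] true OR false OR true = true
[3.1] NOT false = true
[3] true OR false = true
[4] false OR true = true
[5.1] NOT false = true
[5.2] NOT false = true
[5] true OR true OR true = true
[6] true OR false = true
[7.1] NOT true = false
[7.2] NOT false = true
[7] false OR true = true
[8] false OR false OR true = true
[root] true AND true AND true AND true AND true AND true AND true AND true = true
Overall: true → allowed

Allowed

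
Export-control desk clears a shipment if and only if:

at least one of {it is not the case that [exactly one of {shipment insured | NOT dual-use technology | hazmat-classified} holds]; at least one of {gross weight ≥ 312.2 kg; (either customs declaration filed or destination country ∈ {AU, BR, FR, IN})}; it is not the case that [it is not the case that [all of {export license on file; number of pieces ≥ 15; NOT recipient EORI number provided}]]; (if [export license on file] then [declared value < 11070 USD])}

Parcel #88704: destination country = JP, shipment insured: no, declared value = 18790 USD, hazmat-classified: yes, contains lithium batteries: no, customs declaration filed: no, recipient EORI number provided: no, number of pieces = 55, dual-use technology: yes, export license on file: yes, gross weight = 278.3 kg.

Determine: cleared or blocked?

Atomic conditions:
  shipment insured: no → false
  NOT dual-use technology: yes → false
  hazmat-classified: yes → true
  gross weight ≥ 312.2 kg: 278.3 ≥ 312.2 is false
  customs declaration filed: no → false
  destination country ∈ {AU, BR, FR, IN}: JP is not in the set → false
  export license on file: yes → true
  number of pieces ≥ 15: 55 ≥ 15 is true
  NOT recipient EORI number provided: no → true
  declared value < 11070 USD: 18790 < 11070 is false
Combine:
[1.1] exactly-one(false, false, true) = true
[1] NOT true = false
[2.2] false OR false = false
[2] false OR false = false
[3.1.1] true AND true AND true = true
[3.1] NOT true = false
[3] NOT false = true
[4] true → false = false
[root] false OR false OR true OR false = true
Overall: true → cleared

Cleared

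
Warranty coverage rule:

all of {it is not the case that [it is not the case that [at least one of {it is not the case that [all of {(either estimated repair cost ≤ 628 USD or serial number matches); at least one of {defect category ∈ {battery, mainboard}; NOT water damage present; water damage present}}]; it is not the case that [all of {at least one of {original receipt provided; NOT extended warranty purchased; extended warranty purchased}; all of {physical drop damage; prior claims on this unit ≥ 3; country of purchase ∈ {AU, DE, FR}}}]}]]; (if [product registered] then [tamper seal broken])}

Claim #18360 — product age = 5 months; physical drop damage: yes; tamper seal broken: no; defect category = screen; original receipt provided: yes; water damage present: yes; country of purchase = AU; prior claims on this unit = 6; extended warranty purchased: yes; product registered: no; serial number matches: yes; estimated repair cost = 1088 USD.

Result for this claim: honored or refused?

Refused

Atomic conditions:
  estimated repair cost ≤ 628 USD: 1088 ≤ 628 is false
  serial number matches: yes → true
  defect category ∈ {battery, mainboard}: screen is not in the set → false
  NOT water damage present: yes → false
  water damage present: yes → true
  original receipt provided: yes → true
  NOT extended warranty purchased: yes → false
  extended warranty purchased: yes → true
  physical drop damage: yes → true
  prior claims on this unit ≥ 3: 6 ≥ 3 is true
  country of purchase ∈ {AU, DE, FR}: AU is in the set → true
  product registered: no → false
  tamper seal broken: no → false
Combine:
[1.1.1.1.1.1] false OR true = true
[1.1.1.1.1.2] false OR false OR true = true
[1.1.1.1.1] true AND true = true
[1.1.1.1] NOT true = false
[1.1.1.2.1.1] true OR false OR true = true
[1.1.1.2.1.2] true AND true AND true = true
[1.1.1.2.1] true AND true = true
[1.1.1.2] NOT true = false
[1.1.1] false OR false = false
[1.1] NOT false = true
[1] NOT true = false
[2] false → false (antecedent false ⇒ implication holds) = true
[root] false AND true = false
Overall: false → refused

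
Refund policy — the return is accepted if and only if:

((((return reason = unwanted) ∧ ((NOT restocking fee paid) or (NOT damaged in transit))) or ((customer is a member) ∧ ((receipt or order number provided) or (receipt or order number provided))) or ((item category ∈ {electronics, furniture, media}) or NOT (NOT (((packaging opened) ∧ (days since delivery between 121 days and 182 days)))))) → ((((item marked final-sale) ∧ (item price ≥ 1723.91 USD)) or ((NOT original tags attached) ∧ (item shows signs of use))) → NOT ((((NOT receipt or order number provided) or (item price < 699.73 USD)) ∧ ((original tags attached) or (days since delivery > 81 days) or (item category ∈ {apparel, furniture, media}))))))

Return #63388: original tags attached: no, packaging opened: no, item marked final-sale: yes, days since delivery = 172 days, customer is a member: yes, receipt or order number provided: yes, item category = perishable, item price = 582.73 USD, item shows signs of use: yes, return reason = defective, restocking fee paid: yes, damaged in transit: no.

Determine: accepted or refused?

Atomic conditions:
  return reason = unwanted: defective == unwanted is false
  NOT restocking fee paid: yes → false
  NOT damaged in transit: no → true
  customer is a member: yes → true
  receipt or order number provided: yes → true
  item category ∈ {electronics, furniture, media}: perishable is not in the set → false
  packaging opened: no → false
  days since delivery between 121 days and 182 days: 172 in [121, 182] is true
  item marked final-sale: yes → true
  item price ≥ 1723.91 USD: 582.73 ≥ 1723.91 is false
  NOT original tags attached: no → true
  item shows signs of use: yes → true
  NOT receipt or order number provided: yes → false
  item price < 699.73 USD: 582.73 < 699.73 is true
  original tags attached: no → false
  days since delivery > 81 days: 172 > 81 is true
  item category ∈ {apparel, furniture, media}: perishable is not in the set → false
Combine:
[1.1.2] false OR true = true
[1.1] false AND true = false
[1.2.2] true OR true = true
[1.2] true AND true = true
[1.3.2.1.1] false AND true = false
[1.3.2.1] NOT false = true
[1.3.2] NOT true = false
[1.3] false OR false = false
[1] false OR true OR false = true
[2.1.1] true AND false = false
[2.1.2] true AND true = true
[2.1] false OR true = true
[2.2.1.1] false OR true = true
[2.2.1.2] false OR true OR false = true
[2.2.1] true AND true = true
[2.2] NOT true = false
[2] true → false = false
[root] true → false = false
Overall: false → refused

Refused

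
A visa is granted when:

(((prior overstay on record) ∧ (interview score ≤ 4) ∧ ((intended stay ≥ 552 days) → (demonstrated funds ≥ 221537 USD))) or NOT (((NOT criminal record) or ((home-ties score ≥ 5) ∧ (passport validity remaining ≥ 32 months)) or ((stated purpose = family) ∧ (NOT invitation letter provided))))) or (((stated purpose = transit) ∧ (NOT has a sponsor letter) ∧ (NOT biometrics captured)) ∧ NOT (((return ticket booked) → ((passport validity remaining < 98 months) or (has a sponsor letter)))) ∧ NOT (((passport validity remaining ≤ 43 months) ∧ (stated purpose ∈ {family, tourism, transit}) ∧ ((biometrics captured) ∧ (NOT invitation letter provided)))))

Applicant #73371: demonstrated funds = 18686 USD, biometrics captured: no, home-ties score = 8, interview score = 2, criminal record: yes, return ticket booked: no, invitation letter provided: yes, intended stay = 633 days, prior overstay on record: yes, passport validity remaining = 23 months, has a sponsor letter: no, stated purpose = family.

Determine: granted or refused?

Atomic conditions:
  prior overstay on record: yes → true
  interview score ≤ 4: 2 ≤ 4 is true
  intended stay ≥ 552 days: 633 ≥ 552 is true
  demonstrated funds ≥ 221537 USD: 18686 ≥ 221537 is false
  NOT criminal record: yes → false
  home-ties score ≥ 5: 8 ≥ 5 is true
  passport validity remaining ≥ 32 months: 23 ≥ 32 is false
  stated purpose = family: family == family is true
  NOT invitation letter provided: yes → false
  stated purpose = transit: family == transit is false
  NOT has a sponsor letter: no → true
  NOT biometrics captured: no → true
  return ticket booked: no → false
  passport validity remaining < 98 months: 23 < 98 is true
  has a sponsor letter: no → false
  passport validity remaining ≤ 43 months: 23 ≤ 43 is true
  stated purpose ∈ {family, tourism, transit}: family is in the set → true
  biometrics captured: no → false
Combine:
[1.1.3] true → false = false
[1.1] true AND true AND false = false
[1.2.1.2] true AND false = false
[1.2.1.3] true AND false = false
[1.2.1] false OR false OR false = false
[1.2] NOT false = true
[1] false OR true = true
[2.1] false AND true AND true = false
[2.2.1.2] true OR false = true
[2.2.1] false → true (antecedent false ⇒ implication holds) = true
[2.2] NOT true = false
[2.3.1.3] false AND false = false
[2.3.1] true AND true AND false = false
[2.3] NOT false = true
[2] false AND false AND true = false
[root] true OR false = true
Overall: true → granted

Granted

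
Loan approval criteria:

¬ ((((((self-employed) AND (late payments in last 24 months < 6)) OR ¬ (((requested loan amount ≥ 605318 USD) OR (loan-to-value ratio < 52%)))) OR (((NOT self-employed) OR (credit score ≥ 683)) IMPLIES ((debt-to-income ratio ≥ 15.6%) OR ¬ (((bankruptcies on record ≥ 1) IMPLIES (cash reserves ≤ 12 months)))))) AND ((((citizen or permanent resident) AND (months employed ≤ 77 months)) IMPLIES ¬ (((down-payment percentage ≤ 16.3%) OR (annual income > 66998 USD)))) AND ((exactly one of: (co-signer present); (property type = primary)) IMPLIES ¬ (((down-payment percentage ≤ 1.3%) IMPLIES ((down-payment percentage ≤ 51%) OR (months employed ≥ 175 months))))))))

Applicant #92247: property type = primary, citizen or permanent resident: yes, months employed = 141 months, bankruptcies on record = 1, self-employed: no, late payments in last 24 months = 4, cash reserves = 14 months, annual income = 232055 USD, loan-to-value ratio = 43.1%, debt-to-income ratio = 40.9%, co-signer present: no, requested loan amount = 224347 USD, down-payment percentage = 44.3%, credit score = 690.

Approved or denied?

Approved

Atomic conditions:
  self-employed: no → false
  late payments in last 24 months < 6: 4 < 6 is true
  requested loan amount ≥ 605318 USD: 224347 ≥ 605318 is false
  loan-to-value ratio < 52%: 43.1 < 52 is true
  NOT self-employed: no → true
  credit score ≥ 683: 690 ≥ 683 is true
  debt-to-income ratio ≥ 15.6%: 40.9 ≥ 15.6 is true
  bankruptcies on record ≥ 1: 1 ≥ 1 is true
  cash reserves ≤ 12 months: 14 ≤ 12 is false
  citizen or permanent resident: yes → true
  months employed ≤ 77 months: 141 ≤ 77 is false
  down-payment percentage ≤ 16.3%: 44.3 ≤ 16.3 is false
  annual income > 66998 USD: 232055 > 66998 is true
  co-signer present: no → false
  property type = primary: primary == primary is true
  down-payment percentage ≤ 1.3%: 44.3 ≤ 1.3 is false
  down-payment percentage ≤ 51%: 44.3 ≤ 51 is true
  months employed ≥ 175 months: 141 ≥ 175 is false
Combine:
[1.1.1.1] false AND true = false
[1.1.1.2.1] false OR true = true
[1.1.1.2] NOT true = false
[1.1.1] false OR false = false
[1.1.2.1] true OR true = true
[1.1.2.2.2.1] true → false = false
[1.1.2.2.2] NOT false = true
[1.1.2.2] true OR true = true
[1.1.2] true → true = true
[1.1] false OR true = true
[1.2.1.1] true AND false = false
[1.2.1.2.1] false OR true = true
[1.2.1.2] NOT true = false
[1.2.1] false → false (antecedent false ⇒ implication holds) = true
[1.2.2.1] exactly-one(false, true) = true
[1.2.2.2.1.2] true OR false = true
[1.2.2.2.1] false → true (antecedent false ⇒ implication holds) = true
[1.2.2.2] NOT true = false
[1.2.2] true → false = false
[1.2] true AND false = false
[1] true AND false = false
[root] NOT false = true
Overall: true → approved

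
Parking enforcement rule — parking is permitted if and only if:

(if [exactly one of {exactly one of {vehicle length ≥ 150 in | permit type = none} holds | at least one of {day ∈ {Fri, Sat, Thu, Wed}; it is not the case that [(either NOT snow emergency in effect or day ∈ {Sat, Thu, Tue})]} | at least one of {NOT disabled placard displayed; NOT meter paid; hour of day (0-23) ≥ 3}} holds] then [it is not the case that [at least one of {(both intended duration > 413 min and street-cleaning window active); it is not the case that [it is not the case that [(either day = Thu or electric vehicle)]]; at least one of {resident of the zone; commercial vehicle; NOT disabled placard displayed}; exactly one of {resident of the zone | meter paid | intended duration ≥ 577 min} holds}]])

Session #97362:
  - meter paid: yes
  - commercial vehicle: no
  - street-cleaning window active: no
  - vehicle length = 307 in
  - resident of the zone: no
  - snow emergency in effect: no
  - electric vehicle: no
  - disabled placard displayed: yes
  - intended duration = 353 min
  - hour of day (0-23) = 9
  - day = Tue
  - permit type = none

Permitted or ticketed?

Ticketed

Atomic conditions:
  vehicle length ≥ 150 in: 307 ≥ 150 is true
  permit type = none: none == none is true
  day ∈ {Fri, Sat, Thu, Wed}: Tue is not in the set → false
  NOT snow emergency in effect: no → true
  day ∈ {Sat, Thu, Tue}: Tue is in the set → true
  NOT disabled placard displayed: yes → false
  NOT meter paid: yes → false
  hour of day (0-23) ≥ 3: 9 ≥ 3 is true
  intended duration > 413 min: 353 > 413 is false
  street-cleaning window active: no → false
  day = Thu: Tue == Thu is false
  electric vehicle: no → false
  resident of the zone: no → false
  commercial vehicle: no → false
  meter paid: yes → true
  intended duration ≥ 577 min: 353 ≥ 577 is false
Combine:
[1.1] exactly-one(true, true) = false
[1.2.2.1] true OR true = true
[1.2.2] NOT true = false
[1.2] false OR false = false
[1.3] false OR false OR true = true
[1] exactly-one(false, false, true) = true
[2.1.1] false AND false = false
[2.1.2.1.1] false OR false = false
[2.1.2.1] NOT false = true
[2.1.2] NOT true = false
[2.1.3] false OR false OR false = false
[2.1.4] exactly-one(false, true, false) = true
[2.1] false OR false OR false OR true = true
[2] NOT true = false
[root] true → false = false
Overall: false → ticketed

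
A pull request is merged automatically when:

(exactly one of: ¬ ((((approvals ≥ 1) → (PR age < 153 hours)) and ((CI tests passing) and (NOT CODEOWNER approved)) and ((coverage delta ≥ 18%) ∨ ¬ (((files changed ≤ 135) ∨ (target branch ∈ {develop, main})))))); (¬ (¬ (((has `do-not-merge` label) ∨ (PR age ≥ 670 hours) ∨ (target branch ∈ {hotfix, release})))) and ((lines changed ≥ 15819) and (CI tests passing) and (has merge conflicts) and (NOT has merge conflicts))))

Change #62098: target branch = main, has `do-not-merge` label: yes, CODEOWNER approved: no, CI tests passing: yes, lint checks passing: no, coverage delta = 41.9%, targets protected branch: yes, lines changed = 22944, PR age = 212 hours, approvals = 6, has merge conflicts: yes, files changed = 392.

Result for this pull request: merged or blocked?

Atomic conditions:
  approvals ≥ 1: 6 ≥ 1 is true
  PR age < 153 hours: 212 < 153 is false
  CI tests passing: yes → true
  NOT CODEOWNER approved: no → true
  coverage delta ≥ 18%: 41.9 ≥ 18 is true
  files changed ≤ 135: 392 ≤ 135 is false
  target branch ∈ {develop, main}: main is in the set → true
  has `do-not-merge` label: yes → true
  PR age ≥ 670 hours: 212 ≥ 670 is false
  target branch ∈ {hotfix, release}: main is not in the set → false
  lines changed ≥ 15819: 22944 ≥ 15819 is true
  has merge conflicts: yes → true
  NOT has merge conflicts: yes → false
Combine:
[1.1.1] true → false = false
[1.1.2] true AND true = true
[1.1.3.2.1] false OR true = true
[1.1.3.2] NOT true = false
[1.1.3] true OR false = true
[1.1] false AND true AND true = false
[1] NOT false = true
[2.1.1.1] true OR false OR false = true
[2.1.1] NOT true = false
[2.1] NOT false = true
[2.2] true AND true AND true AND false = false
[2] true AND false = false
[root] exactly-one(true, false) = true
Overall: true → merged

Merged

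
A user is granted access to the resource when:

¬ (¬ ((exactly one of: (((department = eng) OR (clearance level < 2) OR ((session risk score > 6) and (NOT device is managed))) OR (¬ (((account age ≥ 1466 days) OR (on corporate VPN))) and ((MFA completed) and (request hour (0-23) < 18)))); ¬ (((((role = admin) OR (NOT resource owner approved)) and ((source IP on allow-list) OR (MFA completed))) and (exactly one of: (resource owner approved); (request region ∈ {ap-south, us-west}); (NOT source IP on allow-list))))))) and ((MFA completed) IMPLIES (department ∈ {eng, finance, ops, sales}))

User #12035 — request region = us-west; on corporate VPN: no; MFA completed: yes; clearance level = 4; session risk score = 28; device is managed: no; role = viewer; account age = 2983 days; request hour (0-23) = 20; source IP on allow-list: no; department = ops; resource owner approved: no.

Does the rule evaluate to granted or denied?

Denied

Atomic conditions:
  department = eng: ops == eng is false
  clearance level < 2: 4 < 2 is false
  session risk score > 6: 28 > 6 is true
  NOT device is managed: no → true
  account age ≥ 1466 days: 2983 ≥ 1466 is true
  on corporate VPN: no → false
  MFA completed: yes → true
  request hour (0-23) < 18: 20 < 18 is false
  role = admin: viewer == admin is false
  NOT resource owner approved: no → true
  source IP on allow-list: no → false
  resource owner approved: no → false
  request region ∈ {ap-south, us-west}: us-west is in the set → true
  NOT source IP on allow-list: no → true
  department ∈ {eng, finance, ops, sales}: ops is in the set → true
Combine:
[1.1.1.1.1.3] true AND true = true
[1.1.1.1.1] false OR false OR true = true
[1.1.1.1.2.1.1] true OR false = true
[1.1.1.1.2.1] NOT true = false
[1.1.1.1.2.2] true AND false = false
[1.1.1.1.2] false AND false = false
[1.1.1.1] true OR false = true
[1.1.1.2.1.1.1] false OR true = true
[1.1.1.2.1.1.2] false OR true = true
[1.1.1.2.1.1] true AND true = true
[1.1.1.2.1.2] exactly-one(false, true, true) = false
[1.1.1.2.1] true AND false = false
[1.1.1.2] NOT false = true
[1.1.1] exactly-one(true, true) = false
[1.1] NOT false = true
[1] NOT true = false
[2] true → true = true
[root] false AND true = false
Overall: false → denied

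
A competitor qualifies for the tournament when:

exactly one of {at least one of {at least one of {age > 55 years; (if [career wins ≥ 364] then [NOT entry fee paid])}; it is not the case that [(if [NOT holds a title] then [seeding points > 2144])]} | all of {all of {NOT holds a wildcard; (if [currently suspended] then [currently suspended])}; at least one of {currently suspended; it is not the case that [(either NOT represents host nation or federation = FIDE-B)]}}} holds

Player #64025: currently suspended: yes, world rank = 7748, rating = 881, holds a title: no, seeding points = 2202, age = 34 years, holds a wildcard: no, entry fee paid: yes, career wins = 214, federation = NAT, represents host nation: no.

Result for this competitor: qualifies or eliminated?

Atomic conditions:
  age > 55 years: 34 > 55 is false
  career wins ≥ 364: 214 ≥ 364 is false
  NOT entry fee paid: yes → false
  NOT holds a title: no → true
  seeding points > 2144: 2202 > 2144 is true
  NOT holds a wildcard: no → true
  currently suspended: yes → true
  NOT represents host nation: no → true
  federation = FIDE-B: NAT == FIDE-B is false
Combine:
[1.1.2] false → false (antecedent false ⇒ implication holds) = true
[1.1] false OR true = true
[1.2.1] true → true = true
[1.2] NOT true = false
[1] true OR false = true
[2.1.2] true → true = true
[2.1] true AND true = true
[2.2.2.1] true OR false = true
[2.2.2] NOT true = false
[2.2] true OR false = true
[2] true AND true = true
[root] exactly-one(true, true) = false
Overall: false → eliminated

Eliminated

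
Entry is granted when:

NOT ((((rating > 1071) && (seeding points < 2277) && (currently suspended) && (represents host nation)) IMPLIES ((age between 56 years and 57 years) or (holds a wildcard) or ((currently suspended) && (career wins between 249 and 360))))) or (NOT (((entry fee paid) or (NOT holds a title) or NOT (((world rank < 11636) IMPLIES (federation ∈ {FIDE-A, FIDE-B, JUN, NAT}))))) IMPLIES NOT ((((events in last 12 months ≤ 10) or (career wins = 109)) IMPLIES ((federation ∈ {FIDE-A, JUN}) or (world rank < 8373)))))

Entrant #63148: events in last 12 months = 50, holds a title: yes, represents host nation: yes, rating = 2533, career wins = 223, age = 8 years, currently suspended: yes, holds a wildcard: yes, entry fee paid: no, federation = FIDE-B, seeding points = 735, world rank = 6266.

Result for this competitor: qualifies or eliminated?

Eliminated

Atomic conditions:
  rating > 1071: 2533 > 1071 is true
  seeding points < 2277: 735 < 2277 is true
  currently suspended: yes → true
  represents host nation: yes → true
  age between 56 years and 57 years: 8 in [56, 57] is false
  holds a wildcard: yes → true
  career wins between 249 and 360: 223 in [249, 360] is false
  entry fee paid: no → false
  NOT holds a title: yes → false
  world rank < 11636: 6266 < 11636 is true
  federation ∈ {FIDE-A, FIDE-B, JUN, NAT}: FIDE-B is in the set → true
  events in last 12 months ≤ 10: 50 ≤ 10 is false
  career wins = 109: 223 == 109 is false
  federation ∈ {FIDE-A, JUN}: FIDE-B is not in the set → false
  world rank < 8373: 6266 < 8373 is true
Combine:
[1.1.1] true AND true AND true AND true = true
[1.1.2.3] true AND false = false
[1.1.2] false OR true OR false = true
[1.1] true → true = true
[1] NOT true = false
[2.1.1.3.1] true → true = true
[2.1.1.3] NOT true = false
[2.1.1] false OR false OR false = false
[2.1] NOT false = true
[2.2.1.1] false OR false = false
[2.2.1.2] false OR true = true
[2.2.1] false → true (antecedent false ⇒ implication holds) = true
[2.2] NOT true = false
[2] true → false = false
[root] false OR false = false
Overall: false → eliminated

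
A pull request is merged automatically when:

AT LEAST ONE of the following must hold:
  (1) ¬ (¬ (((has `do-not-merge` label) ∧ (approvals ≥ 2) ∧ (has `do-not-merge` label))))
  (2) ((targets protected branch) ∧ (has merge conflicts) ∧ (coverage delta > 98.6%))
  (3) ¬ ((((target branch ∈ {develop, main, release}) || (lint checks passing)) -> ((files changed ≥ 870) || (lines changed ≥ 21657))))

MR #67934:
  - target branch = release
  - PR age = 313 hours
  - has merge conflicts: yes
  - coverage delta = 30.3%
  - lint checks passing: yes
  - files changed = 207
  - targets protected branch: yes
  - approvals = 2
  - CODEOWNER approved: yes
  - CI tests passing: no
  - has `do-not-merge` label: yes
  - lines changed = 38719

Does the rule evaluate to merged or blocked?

Merged

Atomic conditions:
  has `do-not-merge` label: yes → true
  approvals ≥ 2: 2 ≥ 2 is true
  targets protected branch: yes → true
  has merge conflicts: yes → true
  coverage delta > 98.6%: 30.3 > 98.6 is false
  target branch ∈ {develop, main, release}: release is in the set → true
  lint checks passing: yes → true
  files changed ≥ 870: 207 ≥ 870 is false
  lines changed ≥ 21657: 38719 ≥ 21657 is true
Combine:
[1.1.1] true AND true AND true = true
[1.1] NOT true = false
[1] NOT false = true
[2] true AND true AND false = false
[3.1.1] true OR true = true
[3.1.2] false OR true = true
[3.1] true → true = true
[3] NOT true = false
[root] true OR false OR false = true
Overall: true → merged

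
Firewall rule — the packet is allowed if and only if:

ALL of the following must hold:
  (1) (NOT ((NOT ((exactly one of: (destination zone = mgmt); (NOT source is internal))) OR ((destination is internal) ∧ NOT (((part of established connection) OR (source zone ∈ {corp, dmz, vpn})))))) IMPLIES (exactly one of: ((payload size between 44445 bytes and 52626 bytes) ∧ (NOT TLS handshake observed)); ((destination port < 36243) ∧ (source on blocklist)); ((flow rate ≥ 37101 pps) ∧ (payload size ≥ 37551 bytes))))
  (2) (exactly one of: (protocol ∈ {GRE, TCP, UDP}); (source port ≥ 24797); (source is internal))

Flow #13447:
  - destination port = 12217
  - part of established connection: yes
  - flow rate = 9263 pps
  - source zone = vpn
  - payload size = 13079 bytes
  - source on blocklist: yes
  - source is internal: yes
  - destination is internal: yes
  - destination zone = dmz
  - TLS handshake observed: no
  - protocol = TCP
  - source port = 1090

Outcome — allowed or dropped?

Atomic conditions:
  destination zone = mgmt: dmz == mgmt is false
  NOT source is internal: yes → false
  destination is internal: yes → true
  part of established connection: yes → true
  source zone ∈ {corp, dmz, vpn}: vpn is in the set → true
  payload size between 44445 bytes and 52626 bytes: 13079 in [44445, 52626] is false
  NOT TLS handshake observed: no → true
  destination port < 36243: 12217 < 36243 is true
  source on blocklist: yes → true
  flow rate ≥ 37101 pps: 9263 ≥ 37101 is false
  payload size ≥ 37551 bytes: 13079 ≥ 37551 is false
  protocol ∈ {GRE, TCP, UDP}: TCP is in the set → true
  source port ≥ 24797: 1090 ≥ 24797 is false
  source is internal: yes → true
Combine:
[1.1.1.1.1] exactly-one(false, false) = false
[1.1.1.1] NOT false = true
[1.1.1.2.2.1] true OR true = true
[1.1.1.2.2] NOT true = false
[1.1.1.2] true AND false = false
[1.1.1] true OR false = true
[1.1] NOT true = false
[1.2.1] false AND true = false
[1.2.2] true AND true = true
[1.2.3] false AND false = false
[1.2] exactly-one(false, true, false) = true
[1] false → true (antecedent false ⇒ implication holds) = true
[2] exactly-one(true, false, true) = false
[root] true AND false = false
Overall: false → dropped

Dropped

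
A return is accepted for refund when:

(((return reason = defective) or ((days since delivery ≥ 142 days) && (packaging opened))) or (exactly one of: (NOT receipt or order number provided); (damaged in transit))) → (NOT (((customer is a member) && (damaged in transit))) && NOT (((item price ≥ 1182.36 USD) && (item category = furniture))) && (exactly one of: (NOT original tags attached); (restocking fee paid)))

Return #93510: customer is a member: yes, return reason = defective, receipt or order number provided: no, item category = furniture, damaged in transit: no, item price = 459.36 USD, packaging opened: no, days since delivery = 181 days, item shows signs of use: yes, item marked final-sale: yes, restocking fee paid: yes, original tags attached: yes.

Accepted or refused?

Atomic conditions:
  return reason = defective: defective == defective is true
  days since delivery ≥ 142 days: 181 ≥ 142 is true
  packaging opened: no → false
  NOT receipt or order number provided: no → true
  damaged in transit: no → false
  customer is a member: yes → true
  item price ≥ 1182.36 USD: 459.36 ≥ 1182.36 is false
  item category = furniture: furniture == furniture is true
  NOT original tags attached: yes → false
  restocking fee paid: yes → true
Combine:
[1.1.2] true AND false = false
[1.1] true OR false = true
[1.2] exactly-one(true, false) = true
[1] true OR true = true
[2.1.1] true AND false = false
[2.1] NOT false = true
[2.2.1] false AND true = false
[2.2] NOT false = true
[2.3] exactly-one(false, true) = true
[2] true AND true AND true = true
[root] true → true = true
Overall: true → accepted

Accepted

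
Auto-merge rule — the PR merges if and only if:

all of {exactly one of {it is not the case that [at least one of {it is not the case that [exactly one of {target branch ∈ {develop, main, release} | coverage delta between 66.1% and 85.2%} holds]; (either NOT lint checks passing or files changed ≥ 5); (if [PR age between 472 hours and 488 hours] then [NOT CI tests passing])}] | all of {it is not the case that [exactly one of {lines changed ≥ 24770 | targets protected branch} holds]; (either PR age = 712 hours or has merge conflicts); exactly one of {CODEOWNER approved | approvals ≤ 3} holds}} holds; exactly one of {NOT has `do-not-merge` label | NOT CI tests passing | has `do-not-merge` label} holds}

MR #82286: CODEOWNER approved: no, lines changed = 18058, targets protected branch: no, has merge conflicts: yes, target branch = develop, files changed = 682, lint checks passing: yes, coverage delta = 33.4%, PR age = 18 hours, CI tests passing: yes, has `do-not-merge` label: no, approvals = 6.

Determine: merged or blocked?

Atomic conditions:
  target branch ∈ {develop, main, release}: develop is in the set → true
  coverage delta between 66.1% and 85.2%: 33.4 in [66.1, 85.2] is false
  NOT lint checks passing: yes → false
  files changed ≥ 5: 682 ≥ 5 is true
  PR age between 472 hours and 488 hours: 18 in [472, 488] is false
  NOT CI tests passing: yes → false
  lines changed ≥ 24770: 18058 ≥ 24770 is false
  targets protected branch: no → false
  PR age = 712 hours: 18 == 712 is false
  has merge conflicts: yes → true
  CODEOWNER approved: no → false
  approvals ≤ 3: 6 ≤ 3 is false
  NOT has `do-not-merge` label: no → true
  has `do-not-merge` label: no → false
Combine:
[1.1.1.1.1] exactly-one(true, false) = true
[1.1.1.1] NOT true = false
[1.1.1.2] false OR true = true
[1.1.1.3] false → false (antecedent false ⇒ implication holds) = true
[1.1.1] false OR true OR true = true
[1.1] NOT true = false
[1.2.1.1] exactly-one(false, false) = false
[1.2.1] NOT false = true
[1.2.2] false OR true = true
[1.2.3] exactly-one(false, false) = false
[1.2] true AND true AND false = false
[1] exactly-one(false, false) = false
[2] exactly-one(true, false, false) = true
[root] false AND true = false
Overall: false → blocked

Blocked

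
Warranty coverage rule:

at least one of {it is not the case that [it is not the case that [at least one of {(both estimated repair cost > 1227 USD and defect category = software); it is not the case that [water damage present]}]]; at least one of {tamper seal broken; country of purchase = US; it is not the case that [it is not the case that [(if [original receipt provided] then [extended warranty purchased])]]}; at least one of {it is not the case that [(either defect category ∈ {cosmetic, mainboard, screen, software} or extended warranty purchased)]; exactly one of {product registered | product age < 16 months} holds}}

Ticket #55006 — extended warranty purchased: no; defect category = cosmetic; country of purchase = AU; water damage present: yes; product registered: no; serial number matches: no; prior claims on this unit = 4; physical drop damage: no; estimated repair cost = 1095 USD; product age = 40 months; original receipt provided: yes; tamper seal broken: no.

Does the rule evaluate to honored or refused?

Refused

Atomic conditions:
  estimated repair cost > 1227 USD: 1095 > 1227 is false
  defect category = software: cosmetic == software is false
  water damage present: yes → true
  tamper seal broken: no → false
  country of purchase = US: AU == US is false
  original receipt provided: yes → true
  extended warranty purchased: no → false
  defect category ∈ {cosmetic, mainboard, screen, software}: cosmetic is in the set → true
  product registered: no → false
  product age < 16 months: 40 < 16 is false
Combine:
[1.1.1.1] false AND false = false
[1.1.1.2] NOT true = false
[1.1.1] false OR false = false
[1.1] NOT false = true
[1] NOT true = false
[2.3.1.1] true → false = false
[2.3.1] NOT false = true
[2.3] NOT true = false
[2] false OR false OR false = false
[3.1.1] true OR false = true
[3.1] NOT true = false
[3.2] exactly-one(false, false) = false
[3] false OR false = false
[root] false OR false OR false = false
Overall: false → refused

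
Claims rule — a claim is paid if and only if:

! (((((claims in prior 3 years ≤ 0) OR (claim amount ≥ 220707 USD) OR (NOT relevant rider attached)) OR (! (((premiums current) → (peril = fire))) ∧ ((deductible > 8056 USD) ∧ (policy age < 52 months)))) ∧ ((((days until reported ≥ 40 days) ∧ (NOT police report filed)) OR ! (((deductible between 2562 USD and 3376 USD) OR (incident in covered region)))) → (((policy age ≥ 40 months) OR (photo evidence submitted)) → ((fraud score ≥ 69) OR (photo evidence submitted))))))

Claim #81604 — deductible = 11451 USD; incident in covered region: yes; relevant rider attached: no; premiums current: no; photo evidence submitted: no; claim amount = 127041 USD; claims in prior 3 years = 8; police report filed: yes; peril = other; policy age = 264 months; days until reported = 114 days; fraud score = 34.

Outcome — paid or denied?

Denied

Atomic conditions:
  claims in prior 3 years ≤ 0: 8 ≤ 0 is false
  claim amount ≥ 220707 USD: 127041 ≥ 220707 is false
  NOT relevant rider attached: no → true
  premiums current: no → false
  peril = fire: other == fire is false
  deductible > 8056 USD: 11451 > 8056 is true
  policy age < 52 months: 264 < 52 is false
  days until reported ≥ 40 days: 114 ≥ 40 is true
  NOT police report filed: yes → false
  deductible between 2562 USD and 3376 USD: 11451 in [2562, 3376] is false
  incident in covered region: yes → true
  policy age ≥ 40 months: 264 ≥ 40 is true
  photo evidence submitted: no → false
  fraud score ≥ 69: 34 ≥ 69 is false
Combine:
[1.1.1] false OR false OR true = true
[1.1.2.1.1] false → false (antecedent false ⇒ implication holds) = true
[1.1.2.1] NOT true = false
[1.1.2.2] true AND false = false
[1.1.2] false AND false = false
[1.1] true OR false = true
[1.2.1.1] true AND false = false
[1.2.1.2.1] false OR true = true
[1.2.1.2] NOT true = false
[1.2.1] false OR false = false
[1.2.2.1] true OR false = true
[1.2.2.2] false OR false = false
[1.2.2] true → false = false
[1.2] false → false (antecedent false ⇒ implication holds) = true
[1] true AND true = true
[root] NOT true = false
Overall: false → denied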